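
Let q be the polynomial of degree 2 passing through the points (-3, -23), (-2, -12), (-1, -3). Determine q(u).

Write q(u) = au^2 + bu + c. Substituting each data point gives a linear system:
  9a - 3b + c = -23
  4a - 2b + c = -12
  a - b + c = -3
Solving the system yields a = -1, b = 6, c = 4.
So q(u) = -u^2 + 6u + 4.
Check: q(-2) = -12. ✓

q(u) = -u^2 + 6u + 4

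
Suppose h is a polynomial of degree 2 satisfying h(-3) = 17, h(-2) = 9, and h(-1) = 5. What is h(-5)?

45

Write h(s) = as^2 + bs + c. Substituting each data point gives a linear system:
  9a - 3b + c = 17
  4a - 2b + c = 9
  a - b + c = 5
Solving the system yields a = 2, b = 2, c = 5.
So h(s) = 2s^2 + 2s + 5.
Then h(-5) = 45.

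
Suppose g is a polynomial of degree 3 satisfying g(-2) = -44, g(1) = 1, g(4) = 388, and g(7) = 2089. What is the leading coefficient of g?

Write g(u) = au^3 + bu^2 + cu + d. Substituting each data point gives a linear system:
  -8a + 4b - 2c + d = -44
  a + b + c + d = 1
  64a + 16b + 4c + d = 388
  343a + 49b + 7c + d = 2089
Solving the system yields a = 6, b = 1, c = -2, d = -4.
So g(u) = 6u³ + u² - 2u - 4.
The leading coefficient is 6.

6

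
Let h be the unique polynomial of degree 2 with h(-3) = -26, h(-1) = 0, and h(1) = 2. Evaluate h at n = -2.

Forward differences of the values at n = -3, -1, 1:
  h  : -26  0  2
  Δ  : 26  2
  Δ^2: -24
The second differences are constant, confirming degree 2.
Interpolating (Newton forward form) and evaluating at n = -2 gives h(-2) = -10.

-10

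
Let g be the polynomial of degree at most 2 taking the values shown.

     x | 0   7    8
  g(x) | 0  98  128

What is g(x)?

Write g(x) = ax^2 + bx + c. Substituting each data point gives a linear system:
  c = 0
  49a + 7b + c = 98
  64a + 8b + c = 128
Solving the system yields a = 2, b = 0, c = 0.
So g(x) = 2x².
Check: g(0) = 0. ✓

g(x) = 2x^2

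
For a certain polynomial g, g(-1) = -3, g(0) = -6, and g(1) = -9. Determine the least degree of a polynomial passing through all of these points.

Forward differences of the values at x = -1, 0, 1:
  g  : -3  -6  -9
  Δ  : -3  -3
  Δ^2: 0
The first differences are constant (-3) and nonzero, while all higher differences vanish, so the minimal degree is 1.

1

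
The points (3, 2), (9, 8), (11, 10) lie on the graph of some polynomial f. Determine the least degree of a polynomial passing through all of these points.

1

Divided differences on the nodes 3, 9, 11:
  order 0: 2  8  10
  order 1: 1  1
  order 2: 0
The order-1 divided differences are all 1 (nonzero) and every higher order vanishes, so the data lies on a polynomial of degree exactly 1.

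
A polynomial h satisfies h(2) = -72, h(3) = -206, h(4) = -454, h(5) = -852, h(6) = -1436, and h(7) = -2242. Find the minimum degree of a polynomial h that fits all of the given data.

3

Forward differences of the values at n = 2, 3, 4, 5, 6, 7:
  h  : -72  -206  -454  -852  -1436  -2242
  Δ  : -134  -248  -398  -584  -806
  Δ^2: -114  -150  -186  -222
  Δ^3: -36  -36  -36
  Δ^4: 0  0
  Δ^5: 0
The third differences are constant (-36) and nonzero, while all higher differences vanish, so the minimal degree is 3.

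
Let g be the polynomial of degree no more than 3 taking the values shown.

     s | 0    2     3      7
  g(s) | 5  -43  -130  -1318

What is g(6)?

Using the Lagrange interpolation formula with nodes 0, 2, 3, 7:
  L_0(s) = (s - 2)(s - 3)(s - 7) / -42
  L_1(s) = s(s - 3)(s - 7) / 10
  L_2(s) = s(s - 2)(s - 7) / -12
  L_3(s) = s(s - 2)(s - 3) / 140
Then g(s) = 5·L_0(s) - 43·L_1(s) - 130·L_2(s) - 1318·L_3(s).
Expanding and collecting terms gives g(s) = -3s³ - 6s² + 5.
Evaluating at s = 6: g(6) = -859.

-859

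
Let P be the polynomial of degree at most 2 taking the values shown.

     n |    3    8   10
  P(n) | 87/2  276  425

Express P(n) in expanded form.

P(n) = 4n^2 + (5/2)n

Write P(n) = an^2 + bn + c. Substituting each data point gives a linear system:
  9a + 3b + c = 87/2
  64a + 8b + c = 276
  100a + 10b + c = 425
Solving the system yields a = 4, b = 5/2, c = 0.
So P(n) = 4n^2 + (5/2)n.
Check: P(3) = 87/2. ✓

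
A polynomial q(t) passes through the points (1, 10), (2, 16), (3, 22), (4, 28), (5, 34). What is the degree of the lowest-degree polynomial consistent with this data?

1

Forward differences of the values at t = 1, 2, 3, 4, 5:
  q  : 10  16  22  28  34
  Δ  : 6  6  6  6
  Δ^2: 0  0  0
  Δ^3: 0  0
  Δ^4: 0
The first differences are constant (6) and nonzero, while all higher differences vanish, so the minimal degree is 1.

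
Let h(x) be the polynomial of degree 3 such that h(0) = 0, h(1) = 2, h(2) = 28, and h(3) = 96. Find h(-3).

-42

Using the Lagrange interpolation formula with nodes 0, 1, 2, 3:
  L_0(x) = (x - 1)(x - 2)(x - 3) / -6
  L_1(x) = x(x - 2)(x - 3) / 2
  L_2(x) = x(x - 1)(x - 3) / -2
  L_3(x) = x(x - 1)(x - 2) / 6
Then h(x) = 0·L_0(x) + 2·L_1(x) + 28·L_2(x) + 96·L_3(x).
Expanding and collecting terms gives h(x) = 3x^3 + 3x^2 - 4x.
Evaluating at x = -3: h(-3) = -42.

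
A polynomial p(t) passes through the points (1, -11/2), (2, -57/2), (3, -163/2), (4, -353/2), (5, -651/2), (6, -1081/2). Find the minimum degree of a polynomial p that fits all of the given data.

3

Forward differences of the values at t = 1, 2, 3, 4, 5, 6:
  p  : -11/2  -57/2  -163/2  -353/2  -651/2  -1081/2
  Δ  : -23  -53  -95  -149  -215
  Δ^2: -30  -42  -54  -66
  Δ^3: -12  -12  -12
  Δ^4: 0  0
  Δ^5: 0
The third differences are constant (-12) and nonzero, while all higher differences vanish, so the minimal degree is 3.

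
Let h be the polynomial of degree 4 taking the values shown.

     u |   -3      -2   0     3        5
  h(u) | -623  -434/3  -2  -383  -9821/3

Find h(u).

Using the Lagrange interpolation formula with nodes -3, -2, 0, 3, 5:
  L_0(u) = (u + 2)u(u - 3)(u - 5) / 144
  L_1(u) = (u + 3)u(u - 3)(u - 5) / -70
  L_2(u) = (u + 3)(u + 2)(u - 3)(u - 5) / 90
  L_3(u) = (u + 3)(u + 2)u(u - 5) / -180
  L_4(u) = (u + 3)(u + 2)u(u - 3) / 560
Then h(u) = -623·L_0(u) - 434/3·L_1(u) - 2·L_2(u) - 383·L_3(u) - 9821/3·L_4(u).
Expanding and collecting terms gives h(u) = -6u^4 + 4u^3 - (5/3)u^2 + 4u - 2.
Check: h(3) = -383. ✓

h(u) = -6u^4 + 4u^3 - (5/3)u^2 + 4u - 2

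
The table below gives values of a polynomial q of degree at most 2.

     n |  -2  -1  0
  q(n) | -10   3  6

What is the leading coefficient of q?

Write q(n) = an^2 + bn + c. Substituting each data point gives a linear system:
  4a - 2b + c = -10
  a - b + c = 3
  c = 6
Solving the system yields a = -5, b = -2, c = 6.
So q(n) = -5n^2 - 2n + 6.
The leading coefficient is -5.

-5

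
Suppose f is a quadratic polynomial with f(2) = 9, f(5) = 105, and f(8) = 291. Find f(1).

Forward differences of the values at s = 2, 5, 8:
  f  : 9  105  291
  Δ  : 96  186
  Δ^2: 90
The second differences are constant, confirming degree 2.
Interpolating (Newton forward form) and evaluating at s = 1 gives f(1) = -3.

-3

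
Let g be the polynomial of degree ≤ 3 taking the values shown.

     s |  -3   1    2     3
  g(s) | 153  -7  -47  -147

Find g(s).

Write g(s) = as^3 + bs^2 + cs + d. Substituting each data point gives a linear system:
  -27a + 9b - 3c + d = 153
  a + b + c + d = -7
  8a + 4b + 2c + d = -47
  27a + 9b + 3c + d = -147
Solving the system yields a = -5, b = 0, c = -5, d = 3.
So g(s) = -5s^3 - 5s + 3.
Check: g(-3) = 153. ✓

g(s) = -5s^3 - 5s + 3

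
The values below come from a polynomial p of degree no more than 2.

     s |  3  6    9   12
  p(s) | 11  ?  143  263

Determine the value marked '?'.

59

The 3 known points determine the degree-2 polynomial uniquely.
Write p(s) = as^2 + bs + c. Substituting each data point gives a linear system:
  9a + 3b + c = 11
  81a + 9b + c = 143
  144a + 12b + c = 263
Solving the system yields a = 2, b = -2, c = -1.
So p(s) = 2s^2 - 2s - 1.
Then p(6) = 59.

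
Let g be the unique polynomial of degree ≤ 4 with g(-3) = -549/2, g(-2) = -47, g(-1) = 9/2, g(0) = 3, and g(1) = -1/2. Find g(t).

Using the Lagrange interpolation formula with nodes -3, -2, -1, 0, 1:
  L_0(t) = (t + 2)(t + 1)t(t - 1) / 24
  L_1(t) = (t + 3)(t + 1)t(t - 1) / -6
  L_2(t) = (t + 3)(t + 2)t(t - 1) / 4
  L_3(t) = (t + 3)(t + 2)(t + 1)(t - 1) / -6
  L_4(t) = (t + 3)(t + 2)(t + 1)t / 24
Then g(t) = -549/2·L_0(t) - 47·L_1(t) + 9/2·L_2(t) + 3·L_3(t) - 1/2·L_4(t).
Expanding and collecting terms gives g(t) = -3t⁴ + (5/2)t³ + 2t² - 5t + 3.
Check: g(-2) = -47. ✓

g(t) = -3t^4 + (5/2)t^3 + 2t^2 - 5t + 3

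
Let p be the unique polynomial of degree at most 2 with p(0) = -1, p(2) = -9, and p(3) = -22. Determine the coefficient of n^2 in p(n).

Write p(n) = an^2 + bn + c. Substituting each data point gives a linear system:
  c = -1
  4a + 2b + c = -9
  9a + 3b + c = -22
Solving the system yields a = -3, b = 2, c = -1.
So p(n) = -3n^2 + 2n - 1.
The leading coefficient is -3.

-3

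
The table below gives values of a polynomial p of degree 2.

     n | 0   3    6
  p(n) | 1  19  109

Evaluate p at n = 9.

271

Write p(n) = an^2 + bn + c. Substituting each data point gives a linear system:
  c = 1
  9a + 3b + c = 19
  36a + 6b + c = 109
Solving the system yields a = 4, b = -6, c = 1.
So p(n) = 4n^2 - 6n + 1.
Then p(9) = 271.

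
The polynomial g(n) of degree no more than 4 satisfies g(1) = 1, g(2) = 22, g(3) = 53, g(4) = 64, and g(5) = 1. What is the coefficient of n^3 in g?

5

Write g(n) = an^4 + bn^3 + cn^2 + dn + e. Substituting each data point gives a linear system:
  a + b + c + d + e = 1
  16a + 8b + 4c + 2d + e = 22
  81a + 27b + 9c + 3d + e = 53
  256a + 64b + 16c + 4d + e = 64
  625a + 125b + 25c + 5d + e = 1
Solving the system yields a = -1, b = 5, c = 0, d = 1, e = -4.
So g(n) = -n⁴ + 5n³ + n - 4.
The coefficient of n^3 is 5.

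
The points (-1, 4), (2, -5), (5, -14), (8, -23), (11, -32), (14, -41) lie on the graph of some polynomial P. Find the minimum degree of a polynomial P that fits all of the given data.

Forward differences of the values at s = -1, 2, 5, 8, 11, 14:
  P  : 4  -5  -14  -23  -32  -41
  Δ  : -9  -9  -9  -9  -9
  Δ^2: 0  0  0  0
  Δ^3: 0  0  0
  Δ^4: 0  0
  Δ^5: 0
The first differences are constant (-9) and nonzero, while all higher differences vanish, so the minimal degree is 1.

1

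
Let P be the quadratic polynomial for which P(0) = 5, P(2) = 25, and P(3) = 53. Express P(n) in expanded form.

Write P(n) = an^2 + bn + c. Substituting each data point gives a linear system:
  c = 5
  4a + 2b + c = 25
  9a + 3b + c = 53
Solving the system yields a = 6, b = -2, c = 5.
So P(n) = 6n² - 2n + 5.
Check: P(0) = 5. ✓

P(n) = 6n^2 - 2n + 5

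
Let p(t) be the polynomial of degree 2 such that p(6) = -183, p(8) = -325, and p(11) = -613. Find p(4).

Using the Lagrange interpolation formula with nodes 6, 8, 11:
  L_0(t) = (t - 8)(t - 11) / 10
  L_1(t) = (t - 6)(t - 11) / -6
  L_2(t) = (t - 6)(t - 8) / 15
Then p(t) = -183·L_0(t) - 325·L_1(t) - 613·L_2(t).
Expanding and collecting terms gives p(t) = -5t^2 - t + 3.
Evaluating at t = 4: p(4) = -81.

-81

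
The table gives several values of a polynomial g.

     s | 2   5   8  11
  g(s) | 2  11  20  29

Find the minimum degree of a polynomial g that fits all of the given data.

1

Forward differences of the values at s = 2, 5, 8, 11:
  g  : 2  11  20  29
  Δ  : 9  9  9
  Δ^2: 0  0
  Δ^3: 0
The first differences are constant (9) and nonzero, while all higher differences vanish, so the minimal degree is 1.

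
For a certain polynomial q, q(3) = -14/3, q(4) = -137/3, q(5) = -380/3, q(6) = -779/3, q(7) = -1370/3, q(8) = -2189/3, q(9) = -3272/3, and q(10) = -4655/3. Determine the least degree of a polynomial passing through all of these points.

3

Forward differences of the values at t = 3, 4, 5, 6, 7, 8, 9, 10:
  q  : -14/3  -137/3  -380/3  -779/3  -1370/3  -2189/3  -3272/3  -4655/3
  Δ  : -41  -81  -133  -197  -273  -361  -461
  Δ^2: -40  -52  -64  -76  -88  -100
  Δ^3: -12  -12  -12  -12  -12
  Δ^4: 0  0  0  0
  Δ^5: 0  0  0
  Δ^6: 0  0
  Δ^7: 0
The third differences are constant (-12) and nonzero, while all higher differences vanish, so the minimal degree is 3.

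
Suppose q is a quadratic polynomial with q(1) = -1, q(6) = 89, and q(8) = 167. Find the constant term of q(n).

Write q(n) = an^2 + bn + c. Substituting each data point gives a linear system:
  a + b + c = -1
  36a + 6b + c = 89
  64a + 8b + c = 167
Solving the system yields a = 3, b = -3, c = -1.
So q(n) = 3n² - 3n - 1.
The constant term is -1.

-1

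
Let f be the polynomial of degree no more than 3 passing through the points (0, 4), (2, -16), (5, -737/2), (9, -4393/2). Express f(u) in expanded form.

f(u) = -3u^3 - (1/2)u^2 + 3u + 4

Using the Lagrange interpolation formula with nodes 0, 2, 5, 9:
  L_0(u) = (u - 2)(u - 5)(u - 9) / -90
  L_1(u) = u(u - 5)(u - 9) / 42
  L_2(u) = u(u - 2)(u - 9) / -60
  L_3(u) = u(u - 2)(u - 5) / 252
Then f(u) = 4·L_0(u) - 16·L_1(u) - 737/2·L_2(u) - 4393/2·L_3(u).
Expanding and collecting terms gives f(u) = -3u^3 - (1/2)u^2 + 3u + 4.
Check: f(2) = -16. ✓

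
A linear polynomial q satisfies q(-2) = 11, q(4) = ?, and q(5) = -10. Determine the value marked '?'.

The 2 known points determine the degree-1 polynomial uniquely.
Write q(s) = as + b. Substituting each data point gives a linear system:
  -2a + b = 11
  5a + b = -10
Solving the system yields a = -3, b = 5.
So q(s) = -3s + 5.
Then q(4) = -7.

-7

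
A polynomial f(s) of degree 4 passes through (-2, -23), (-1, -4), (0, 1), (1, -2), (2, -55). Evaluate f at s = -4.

Using the Lagrange interpolation formula with nodes -2, -1, 0, 1, 2:
  L_0(s) = (s + 1)s(s - 1)(s - 2) / 24
  L_1(s) = (s + 2)s(s - 1)(s - 2) / -6
  L_2(s) = (s + 2)(s + 1)(s - 1)(s - 2) / 4
  L_3(s) = (s + 2)(s + 1)s(s - 2) / -6
  L_4(s) = (s + 2)(s + 1)s(s - 1) / 24
Then f(s) = -23·L_0(s) - 4·L_1(s) + 1·L_2(s) - 2·L_3(s) - 55·L_4(s).
Expanding and collecting terms gives f(s) = -2s^4 - 3s^3 - 2s^2 + 4s + 1.
Evaluating at s = -4: f(-4) = -367.

-367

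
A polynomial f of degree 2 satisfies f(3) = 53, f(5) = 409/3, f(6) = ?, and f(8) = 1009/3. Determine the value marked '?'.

193

The 3 known points determine the degree-2 polynomial uniquely.
Write f(n) = an^2 + bn + c. Substituting each data point gives a linear system:
  9a + 3b + c = 53
  25a + 5b + c = 409/3
  64a + 8b + c = 1009/3
Solving the system yields a = 5, b = 5/3, c = 3.
So f(n) = 5n^2 + (5/3)n + 3.
Then f(6) = 193.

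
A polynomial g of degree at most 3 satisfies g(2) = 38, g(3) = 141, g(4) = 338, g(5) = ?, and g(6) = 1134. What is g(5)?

659

The 4 known points determine the degree-3 polynomial uniquely.
Write g(s) = as^3 + bs^2 + cs + d. Substituting each data point gives a linear system:
  8a + 4b + 2c + d = 38
  27a + 9b + 3c + d = 141
  64a + 16b + 4c + d = 338
  216a + 36b + 6c + d = 1134
Solving the system yields a = 5, b = 2, c = -2, d = -6.
So g(s) = 5s³ + 2s² - 2s - 6.
Then g(5) = 659.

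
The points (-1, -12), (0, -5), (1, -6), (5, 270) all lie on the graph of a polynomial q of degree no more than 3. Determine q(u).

Using the Lagrange interpolation formula with nodes -1, 0, 1, 5:
  L_0(u) = u(u - 1)(u - 5) / -12
  L_1(u) = (u + 1)(u - 1)(u - 5) / 5
  L_2(u) = (u + 1)u(u - 5) / -8
  L_3(u) = (u + 1)u(u - 1) / 120
Then q(u) = -12·L_0(u) - 5·L_1(u) - 6·L_2(u) + 270·L_3(u).
Expanding and collecting terms gives q(u) = 3u³ - 4u² - 5.
Check: q(-1) = -12. ✓

q(u) = 3u^3 - 4u^2 - 5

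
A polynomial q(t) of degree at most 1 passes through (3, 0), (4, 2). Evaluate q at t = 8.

10

Write q(t) = at + b. Substituting each data point gives a linear system:
  3a + b = 0
  4a + b = 2
Solving the system yields a = 2, b = -6.
So q(t) = 2t - 6.
Then q(8) = 10.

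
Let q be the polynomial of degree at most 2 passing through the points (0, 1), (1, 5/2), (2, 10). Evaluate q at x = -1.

Write q(x) = ax^2 + bx + c. Substituting each data point gives a linear system:
  c = 1
  a + b + c = 5/2
  4a + 2b + c = 10
Solving the system yields a = 3, b = -3/2, c = 1.
So q(x) = 3x^2 - (3/2)x + 1.
Then q(-1) = 11/2.

11/2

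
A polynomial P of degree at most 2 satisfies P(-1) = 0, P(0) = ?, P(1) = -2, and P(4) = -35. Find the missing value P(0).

The 3 known points determine the degree-2 polynomial uniquely.
Write P(x) = ax^2 + bx + c. Substituting each data point gives a linear system:
  a - b + c = 0
  a + b + c = -2
  16a + 4b + c = -35
Solving the system yields a = -2, b = -1, c = 1.
So P(x) = -2x² - x + 1.
Then P(0) = 1.

1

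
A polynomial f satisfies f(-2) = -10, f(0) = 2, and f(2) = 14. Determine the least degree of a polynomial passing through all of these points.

1

Forward differences of the values at x = -2, 0, 2:
  f  : -10  2  14
  Δ  : 12  12
  Δ^2: 0
The first differences are constant (12) and nonzero, while all higher differences vanish, so the minimal degree is 1.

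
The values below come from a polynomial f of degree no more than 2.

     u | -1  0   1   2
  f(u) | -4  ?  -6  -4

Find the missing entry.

On equispaced nodes a degree-2 polynomial has vanishing third forward difference, so
  - f(-1) + 3·f(0) - 3·f(1) + f(2) = 0.
Substituting the known values and solving for f(0):
  3·f(0) = -18
  f(0) = -6.

-6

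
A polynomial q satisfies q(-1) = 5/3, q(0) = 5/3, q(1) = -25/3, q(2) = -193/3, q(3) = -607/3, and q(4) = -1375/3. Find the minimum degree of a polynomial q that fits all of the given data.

Forward differences of the values at s = -1, 0, 1, 2, 3, 4:
  q  : 5/3  5/3  -25/3  -193/3  -607/3  -1375/3
  Δ  : 0  -10  -56  -138  -256
  Δ^2: -10  -46  -82  -118
  Δ^3: -36  -36  -36
  Δ^4: 0  0
  Δ^5: 0
The third differences are constant (-36) and nonzero, while all higher differences vanish, so the minimal degree is 3.

3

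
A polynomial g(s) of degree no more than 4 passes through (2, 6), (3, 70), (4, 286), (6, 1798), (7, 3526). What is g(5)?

798

Write g(s) = as^4 + bs^3 + cs^2 + ds + e. Substituting each data point gives a linear system:
  16a + 8b + 4c + 2d + e = 6
  81a + 27b + 9c + 3d + e = 70
  256a + 64b + 16c + 4d + e = 286
  1296a + 216b + 36c + 6d + e = 1798
  2401a + 343b + 49c + 7d + e = 3526
Solving the system yields a = 2, b = -4, c = 2, d = 0, e = -2.
So g(s) = 2s^4 - 4s^3 + 2s^2 - 2.
Then g(5) = 798.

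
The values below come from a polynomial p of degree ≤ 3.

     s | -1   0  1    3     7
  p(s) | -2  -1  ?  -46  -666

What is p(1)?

0

The 4 known points determine the degree-3 polynomial uniquely.
Write p(s) = as^3 + bs^2 + cs + d. Substituting each data point gives a linear system:
  -a + b - c + d = -2
  d = -1
  27a + 9b + 3c + d = -46
  343a + 49b + 7c + d = -666
Solving the system yields a = -2, b = 0, c = 3, d = -1.
So p(s) = -2s^3 + 3s - 1.
Then p(1) = 0.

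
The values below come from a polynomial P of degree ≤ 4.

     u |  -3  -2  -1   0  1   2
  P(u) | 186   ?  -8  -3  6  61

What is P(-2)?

21

On equispaced nodes a degree-4 polynomial has vanishing fifth forward difference, so
  - P(-3) + 5·P(-2) - 10·P(-1) + 10·P(0) - 5·P(1) + P(2) = 0.
Substituting the known values and solving for P(-2):
  5·P(-2) = 105
  P(-2) = 21.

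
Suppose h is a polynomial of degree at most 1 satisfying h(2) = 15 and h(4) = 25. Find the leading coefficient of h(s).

5

Write h(s) = as + b. Substituting each data point gives a linear system:
  2a + b = 15
  4a + b = 25
Solving the system yields a = 5, b = 5.
So h(s) = 5s + 5.
The leading coefficient is 5.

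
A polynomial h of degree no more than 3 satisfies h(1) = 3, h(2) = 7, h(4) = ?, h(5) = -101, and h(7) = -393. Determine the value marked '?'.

-33

The 4 known points determine the degree-3 polynomial uniquely.
Write h(u) = au^3 + bu^2 + cu + d. Substituting each data point gives a linear system:
  a + b + c + d = 3
  8a + 4b + 2c + d = 7
  125a + 25b + 5c + d = -101
  343a + 49b + 7c + d = -393
Solving the system yields a = -2, b = 6, c = 0, d = -1.
So h(u) = -2u^3 + 6u^2 - 1.
Then h(4) = -33.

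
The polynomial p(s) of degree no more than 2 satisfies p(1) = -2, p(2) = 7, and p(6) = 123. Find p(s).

Write p(s) = as^2 + bs + c. Substituting each data point gives a linear system:
  a + b + c = -2
  4a + 2b + c = 7
  36a + 6b + c = 123
Solving the system yields a = 4, b = -3, c = -3.
So p(s) = 4s^2 - 3s - 3.
Check: p(1) = -2. ✓

p(s) = 4s^2 - 3s - 3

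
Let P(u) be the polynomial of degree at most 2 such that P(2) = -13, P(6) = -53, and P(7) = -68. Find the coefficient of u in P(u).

-2

Write P(u) = au^2 + bu + c. Substituting each data point gives a linear system:
  4a + 2b + c = -13
  36a + 6b + c = -53
  49a + 7b + c = -68
Solving the system yields a = -1, b = -2, c = -5.
So P(u) = -u^2 - 2u - 5.
The coefficient of u is -2.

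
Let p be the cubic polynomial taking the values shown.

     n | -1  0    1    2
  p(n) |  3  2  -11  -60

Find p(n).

Using the Lagrange interpolation formula with nodes -1, 0, 1, 2:
  L_0(n) = n(n - 1)(n - 2) / -6
  L_1(n) = (n + 1)(n - 1)(n - 2) / 2
  L_2(n) = (n + 1)n(n - 2) / -2
  L_3(n) = (n + 1)n(n - 1) / 6
Then p(n) = 3·L_0(n) + 2·L_1(n) - 11·L_2(n) - 60·L_3(n).
Expanding and collecting terms gives p(n) = -4n^3 - 6n^2 - 3n + 2.
Check: p(-1) = 3. ✓

p(n) = -4n^3 - 6n^2 - 3n + 2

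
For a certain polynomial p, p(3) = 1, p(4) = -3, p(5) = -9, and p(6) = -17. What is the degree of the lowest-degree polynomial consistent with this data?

2

Forward differences of the values at s = 3, 4, 5, 6:
  p  : 1  -3  -9  -17
  Δ  : -4  -6  -8
  Δ^2: -2  -2
  Δ^3: 0
The second differences are constant (-2) and nonzero, while all higher differences vanish, so the minimal degree is 2.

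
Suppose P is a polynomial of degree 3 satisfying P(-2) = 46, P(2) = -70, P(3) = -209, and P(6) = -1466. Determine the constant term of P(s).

4

Write P(s) = as^3 + bs^2 + cs + d. Substituting each data point gives a linear system:
  -8a + 4b - 2c + d = 46
  8a + 4b + 2c + d = -70
  27a + 9b + 3c + d = -209
  216a + 36b + 6c + d = -1466
Solving the system yields a = -6, b = -4, c = -5, d = 4.
So P(s) = -6s³ - 4s² - 5s + 4.
The constant term is 4.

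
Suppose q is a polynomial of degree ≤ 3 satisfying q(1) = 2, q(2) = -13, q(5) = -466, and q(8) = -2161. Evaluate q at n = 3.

Write q(n) = an^3 + bn^2 + cn + d. Substituting each data point gives a linear system:
  a + b + c + d = 2
  8a + 4b + 2c + d = -13
  125a + 25b + 5c + d = -466
  512a + 64b + 8c + d = -2161
Solving the system yields a = -5, b = 6, c = 2, d = -1.
So q(n) = -5n^3 + 6n^2 + 2n - 1.
Then q(3) = -76.

-76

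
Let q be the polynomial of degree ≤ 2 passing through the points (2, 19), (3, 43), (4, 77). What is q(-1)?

Write q(x) = ax^2 + bx + c. Substituting each data point gives a linear system:
  4a + 2b + c = 19
  9a + 3b + c = 43
  16a + 4b + c = 77
Solving the system yields a = 5, b = -1, c = 1.
So q(x) = 5x² - x + 1.
Then q(-1) = 7.

7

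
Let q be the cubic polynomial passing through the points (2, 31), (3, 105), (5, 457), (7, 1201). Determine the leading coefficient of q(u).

Write q(u) = au^3 + bu^2 + cu + d. Substituting each data point gives a linear system:
  8a + 4b + 2c + d = 31
  27a + 9b + 3c + d = 105
  125a + 25b + 5c + d = 457
  343a + 49b + 7c + d = 1201
Solving the system yields a = 3, b = 4, c = -3, d = -3.
So q(u) = 3u³ + 4u² - 3u - 3.
The leading coefficient is 3.

3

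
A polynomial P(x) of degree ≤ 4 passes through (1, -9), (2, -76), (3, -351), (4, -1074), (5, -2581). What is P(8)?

Forward differences of the values at x = 1, 2, 3, 4, 5:
  P  : -9  -76  -351  -1074  -2581
  Δ  : -67  -275  -723  -1507
  Δ^2: -208  -448  -784
  Δ^3: -240  -336
  Δ^4: -96
The fourth differences are constant, confirming degree 4.
Interpolating (Newton forward form) and evaluating at x = 8 gives P(8) = -16606.

-16606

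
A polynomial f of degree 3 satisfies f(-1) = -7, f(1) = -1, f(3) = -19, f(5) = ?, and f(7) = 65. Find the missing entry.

-13

The 4 known points determine the degree-3 polynomial uniquely.
Write f(t) = at^3 + bt^2 + ct + d. Substituting each data point gives a linear system:
  -a + b - c + d = -7
  a + b + c + d = -1
  27a + 9b + 3c + d = -19
  343a + 49b + 7c + d = 65
Solving the system yields a = 1, b = -6, c = 2, d = 2.
So f(t) = t^3 - 6t^2 + 2t + 2.
Then f(5) = -13.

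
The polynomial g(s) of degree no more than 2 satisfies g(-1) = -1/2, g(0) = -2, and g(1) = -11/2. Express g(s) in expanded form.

Write g(s) = as^2 + bs + c. Substituting each data point gives a linear system:
  a - b + c = -1/2
  c = -2
  a + b + c = -11/2
Solving the system yields a = -1, b = -5/2, c = -2.
So g(s) = -s^2 - (5/2)s - 2.
Check: g(1) = -11/2. ✓

g(s) = -s^2 - (5/2)s - 2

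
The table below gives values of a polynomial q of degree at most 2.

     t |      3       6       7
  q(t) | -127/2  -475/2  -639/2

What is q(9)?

Write q(t) = at^2 + bt + c. Substituting each data point gives a linear system:
  9a + 3b + c = -127/2
  36a + 6b + c = -475/2
  49a + 7b + c = -639/2
Solving the system yields a = -6, b = -4, c = 5/2.
So q(t) = -6t^2 - 4t + 5/2.
Then q(9) = -1039/2.

-1039/2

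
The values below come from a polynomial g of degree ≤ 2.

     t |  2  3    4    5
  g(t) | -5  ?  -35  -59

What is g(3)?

-17

On equispaced nodes a degree-2 polynomial has vanishing third forward difference, so
  - g(2) + 3·g(3) - 3·g(4) + g(5) = 0.
Substituting the known values and solving for g(3):
  3·g(3) = -51
  g(3) = -17.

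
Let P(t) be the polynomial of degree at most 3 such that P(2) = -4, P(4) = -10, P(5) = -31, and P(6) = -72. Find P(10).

Using the Lagrange interpolation formula with nodes 2, 4, 5, 6:
  L_0(t) = (t - 4)(t - 5)(t - 6) / -24
  L_1(t) = (t - 2)(t - 5)(t - 6) / 4
  L_2(t) = (t - 2)(t - 4)(t - 6) / -3
  L_3(t) = (t - 2)(t - 4)(t - 5) / 8
Then P(t) = -4·L_0(t) - 10·L_1(t) - 31·L_2(t) - 72·L_3(t).
Expanding and collecting terms gives P(t) = -t³ + 5t² - 5t - 6.
Evaluating at t = 10: P(10) = -556.

-556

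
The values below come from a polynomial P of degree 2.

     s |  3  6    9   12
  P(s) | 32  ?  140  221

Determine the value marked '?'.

77

The 3 known points determine the degree-2 polynomial uniquely.
Write P(s) = as^2 + bs + c. Substituting each data point gives a linear system:
  9a + 3b + c = 32
  81a + 9b + c = 140
  144a + 12b + c = 221
Solving the system yields a = 1, b = 6, c = 5.
So P(s) = s^2 + 6s + 5.
Then P(6) = 77.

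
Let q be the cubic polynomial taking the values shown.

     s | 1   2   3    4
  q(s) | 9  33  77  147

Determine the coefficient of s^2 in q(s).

Write q(s) = as^3 + bs^2 + cs + d. Substituting each data point gives a linear system:
  a + b + c + d = 9
  8a + 4b + 2c + d = 33
  27a + 9b + 3c + d = 77
  64a + 16b + 4c + d = 147
Solving the system yields a = 1, b = 4, c = 5, d = -1.
So q(s) = s^3 + 4s^2 + 5s - 1.
The coefficient of s^2 is 4.

4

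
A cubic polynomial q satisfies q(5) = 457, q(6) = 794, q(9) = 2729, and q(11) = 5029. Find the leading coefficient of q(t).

Write q(t) = at^3 + bt^2 + ct + d. Substituting each data point gives a linear system:
  125a + 25b + 5c + d = 457
  216a + 36b + 6c + d = 794
  729a + 81b + 9c + d = 2729
  1331a + 121b + 11c + d = 5029
Solving the system yields a = 4, b = -3, c = 6, d = 2.
So q(t) = 4t^3 - 3t^2 + 6t + 2.
The leading coefficient is 4.

4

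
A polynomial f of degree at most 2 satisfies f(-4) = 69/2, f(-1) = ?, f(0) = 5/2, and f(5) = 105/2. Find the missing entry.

9/2

The 3 known points determine the degree-2 polynomial uniquely.
Write f(x) = ax^2 + bx + c. Substituting each data point gives a linear system:
  16a - 4b + c = 69/2
  c = 5/2
  25a + 5b + c = 105/2
Solving the system yields a = 2, b = 0, c = 5/2.
So f(x) = 2x² + 5/2.
Then f(-1) = 9/2.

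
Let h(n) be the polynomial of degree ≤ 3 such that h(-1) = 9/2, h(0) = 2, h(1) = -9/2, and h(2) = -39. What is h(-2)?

Using the Lagrange interpolation formula with nodes -1, 0, 1, 2:
  L_0(n) = n(n - 1)(n - 2) / -6
  L_1(n) = (n + 1)(n - 1)(n - 2) / 2
  L_2(n) = (n + 1)n(n - 2) / -2
  L_3(n) = (n + 1)n(n - 1) / 6
Then h(n) = 9/2·L_0(n) + 2·L_1(n) - 9/2·L_2(n) - 39·L_3(n).
Expanding and collecting terms gives h(n) = -4n³ - 2n² - (1/2)n + 2.
Evaluating at n = -2: h(-2) = 27.

27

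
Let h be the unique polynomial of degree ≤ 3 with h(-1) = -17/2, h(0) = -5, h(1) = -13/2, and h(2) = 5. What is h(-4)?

-229

Using the Lagrange interpolation formula with nodes -1, 0, 1, 2:
  L_0(u) = u(u - 1)(u - 2) / -6
  L_1(u) = (u + 1)(u - 1)(u - 2) / 2
  L_2(u) = (u + 1)u(u - 2) / -2
  L_3(u) = (u + 1)u(u - 1) / 6
Then h(u) = -17/2·L_0(u) - 5·L_1(u) - 13/2·L_2(u) + 5·L_3(u).
Expanding and collecting terms gives h(u) = 3u^3 - (5/2)u^2 - 2u - 5.
Evaluating at u = -4: h(-4) = -229.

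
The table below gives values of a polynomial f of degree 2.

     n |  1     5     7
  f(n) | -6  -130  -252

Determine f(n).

Write f(n) = an^2 + bn + c. Substituting each data point gives a linear system:
  a + b + c = -6
  25a + 5b + c = -130
  49a + 7b + c = -252
Solving the system yields a = -5, b = -1, c = 0.
So f(n) = -5n^2 - n.
Check: f(5) = -130. ✓

f(n) = -5n^2 - n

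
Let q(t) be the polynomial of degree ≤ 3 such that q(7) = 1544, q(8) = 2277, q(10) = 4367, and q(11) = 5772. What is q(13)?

Write q(t) = at^3 + bt^2 + ct + d. Substituting each data point gives a linear system:
  343a + 49b + 7c + d = 1544
  512a + 64b + 8c + d = 2277
  1000a + 100b + 10c + d = 4367
  1331a + 121b + 11c + d = 5772
Solving the system yields a = 4, b = 4, c = -3, d = -3.
So q(t) = 4t^3 + 4t^2 - 3t - 3.
Then q(13) = 9422.

9422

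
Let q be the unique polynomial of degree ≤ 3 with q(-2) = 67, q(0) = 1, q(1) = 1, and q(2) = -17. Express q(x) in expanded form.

Write q(x) = ax^3 + bx^2 + cx + d. Substituting each data point gives a linear system:
  -8a + 4b - 2c + d = 67
  d = 1
  a + b + c + d = 1
  8a + 4b + 2c + d = -17
Solving the system yields a = -5, b = 6, c = -1, d = 1.
So q(x) = -5x^3 + 6x^2 - x + 1.
Check: q(1) = 1. ✓

q(x) = -5x^3 + 6x^2 - x + 1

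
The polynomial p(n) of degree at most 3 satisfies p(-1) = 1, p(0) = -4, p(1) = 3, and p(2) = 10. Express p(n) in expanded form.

p(n) = -2n^3 + 6n^2 + 3n - 4

Write p(n) = an^3 + bn^2 + cn + d. Substituting each data point gives a linear system:
  -a + b - c + d = 1
  d = -4
  a + b + c + d = 3
  8a + 4b + 2c + d = 10
Solving the system yields a = -2, b = 6, c = 3, d = -4.
So p(n) = -2n³ + 6n² + 3n - 4.
Check: p(-1) = 1. ✓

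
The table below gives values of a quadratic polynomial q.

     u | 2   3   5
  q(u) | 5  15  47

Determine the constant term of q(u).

-3

Write q(u) = au^2 + bu + c. Substituting each data point gives a linear system:
  4a + 2b + c = 5
  9a + 3b + c = 15
  25a + 5b + c = 47
Solving the system yields a = 2, b = 0, c = -3.
So q(u) = 2u^2 - 3.
The constant term is -3.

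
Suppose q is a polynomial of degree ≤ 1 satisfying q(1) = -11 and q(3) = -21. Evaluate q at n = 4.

Using the Lagrange interpolation formula with nodes 1, 3:
  L_0(n) = (n - 3) / -2
  L_1(n) = (n - 1) / 2
Then q(n) = -11·L_0(n) - 21·L_1(n).
Expanding and collecting terms gives q(n) = -5n - 6.
Evaluating at n = 4: q(4) = -26.

-26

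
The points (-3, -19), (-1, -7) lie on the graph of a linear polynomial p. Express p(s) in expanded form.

p(s) = 6s - 1

Using the Lagrange interpolation formula with nodes -3, -1:
  L_0(s) = (s + 1) / -2
  L_1(s) = (s + 3) / 2
Then p(s) = -19·L_0(s) - 7·L_1(s).
Expanding and collecting terms gives p(s) = 6s - 1.
Check: p(-3) = -19. ✓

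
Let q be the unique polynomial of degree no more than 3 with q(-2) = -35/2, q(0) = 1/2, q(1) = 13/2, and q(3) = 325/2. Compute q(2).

Write q(x) = ax^3 + bx^2 + cx + d. Substituting each data point gives a linear system:
  -8a + 4b - 2c + d = -35/2
  d = 1/2
  a + b + c + d = 13/2
  27a + 9b + 3c + d = 325/2
Solving the system yields a = 5, b = 4, c = -3, d = 1/2.
So q(x) = 5x³ + 4x² - 3x + 1/2.
Then q(2) = 101/2.

101/2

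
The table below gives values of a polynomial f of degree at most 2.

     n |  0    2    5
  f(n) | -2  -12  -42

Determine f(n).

Using the Lagrange interpolation formula with nodes 0, 2, 5:
  L_0(n) = (n - 2)(n - 5) / 10
  L_1(n) = n(n - 5) / -6
  L_2(n) = n(n - 2) / 15
Then f(n) = -2·L_0(n) - 12·L_1(n) - 42·L_2(n).
Expanding and collecting terms gives f(n) = -n^2 - 3n - 2.
Check: f(2) = -12. ✓

f(n) = -n^2 - 3n - 2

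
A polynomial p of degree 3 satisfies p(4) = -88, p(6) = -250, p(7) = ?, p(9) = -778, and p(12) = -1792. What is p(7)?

The 4 known points determine the degree-3 polynomial uniquely.
Write p(u) = au^3 + bu^2 + cu + d. Substituting each data point gives a linear system:
  64a + 16b + 4c + d = -88
  216a + 36b + 6c + d = -250
  729a + 81b + 9c + d = -778
  1728a + 144b + 12c + d = -1792
Solving the system yields a = -1, b = 0, c = -5, d = -4.
So p(u) = -u^3 - 5u - 4.
Then p(7) = -382.

-382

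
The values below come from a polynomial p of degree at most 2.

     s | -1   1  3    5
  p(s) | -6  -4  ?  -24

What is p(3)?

-10

The 3 known points determine the degree-2 polynomial uniquely.
Write p(s) = as^2 + bs + c. Substituting each data point gives a linear system:
  a - b + c = -6
  a + b + c = -4
  25a + 5b + c = -24
Solving the system yields a = -1, b = 1, c = -4.
So p(s) = -s^2 + s - 4.
Then p(3) = -10.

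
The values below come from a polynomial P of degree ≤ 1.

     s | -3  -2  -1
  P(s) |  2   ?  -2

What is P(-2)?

0

The 2 known points determine the degree-1 polynomial uniquely.
Write P(s) = as + b. Substituting each data point gives a linear system:
  -3a + b = 2
  -a + b = -2
Solving the system yields a = -2, b = -4.
So P(s) = -2s - 4.
Then P(-2) = 0.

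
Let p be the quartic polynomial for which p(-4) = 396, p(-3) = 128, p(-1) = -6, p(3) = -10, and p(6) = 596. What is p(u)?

Write p(u) = au^4 + bu^3 + cu^2 + du + e. Substituting each data point gives a linear system:
  256a - 64b + 16c - 4d + e = 396
  81a - 27b + 9c - 3d + e = 128
  a - b + c - d + e = -6
  81a + 27b + 9c + 3d + e = -10
  1296a + 216b + 36c + 6d + e = 596
Solving the system yields a = 1, b = -3, c = -2, d = 4, e = -4.
So p(u) = u⁴ - 3u³ - 2u² + 4u - 4.
Check: p(-4) = 396. ✓

p(u) = u^4 - 3u^3 - 2u^2 + 4u - 4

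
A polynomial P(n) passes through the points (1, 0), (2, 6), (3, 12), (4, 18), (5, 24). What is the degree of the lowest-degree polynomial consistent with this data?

1

Forward differences of the values at n = 1, 2, 3, 4, 5:
  P  : 0  6  12  18  24
  Δ  : 6  6  6  6
  Δ^2: 0  0  0
  Δ^3: 0  0
  Δ^4: 0
The first differences are constant (6) and nonzero, while all higher differences vanish, so the minimal degree is 1.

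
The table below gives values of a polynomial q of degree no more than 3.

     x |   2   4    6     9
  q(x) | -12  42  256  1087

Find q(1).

-9

Using the Lagrange interpolation formula with nodes 2, 4, 6, 9:
  L_0(x) = (x - 4)(x - 6)(x - 9) / -56
  L_1(x) = (x - 2)(x - 6)(x - 9) / 20
  L_2(x) = (x - 2)(x - 4)(x - 9) / -24
  L_3(x) = (x - 2)(x - 4)(x - 6) / 105
Then q(x) = -12·L_0(x) + 42·L_1(x) + 256·L_2(x) + 1087·L_3(x).
Expanding and collecting terms gives q(x) = 2x^3 - 4x^2 - 5x - 2.
Evaluating at x = 1: q(1) = -9.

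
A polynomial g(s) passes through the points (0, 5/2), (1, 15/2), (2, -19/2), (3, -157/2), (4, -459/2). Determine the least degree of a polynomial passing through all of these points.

3

Forward differences of the values at s = 0, 1, 2, 3, 4:
  g  : 5/2  15/2  -19/2  -157/2  -459/2
  Δ  : 5  -17  -69  -151
  Δ^2: -22  -52  -82
  Δ^3: -30  -30
  Δ^4: 0
The third differences are constant (-30) and nonzero, while all higher differences vanish, so the minimal degree is 3.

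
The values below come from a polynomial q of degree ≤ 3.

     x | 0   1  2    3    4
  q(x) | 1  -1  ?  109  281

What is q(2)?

The 4 known points determine the degree-3 polynomial uniquely.
Write q(x) = ax^3 + bx^2 + cx + d. Substituting each data point gives a linear system:
  d = 1
  a + b + c + d = -1
  27a + 9b + 3c + d = 109
  64a + 16b + 4c + d = 281
Solving the system yields a = 5, b = -1, c = -6, d = 1.
So q(x) = 5x^3 - x^2 - 6x + 1.
Then q(2) = 25.

25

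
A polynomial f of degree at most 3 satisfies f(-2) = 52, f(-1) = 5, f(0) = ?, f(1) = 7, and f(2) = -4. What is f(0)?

The 4 known points determine the degree-3 polynomial uniquely.
Write f(s) = as^3 + bs^2 + cs + d. Substituting each data point gives a linear system:
  -8a + 4b - 2c + d = 52
  -a + b - c + d = 5
  a + b + c + d = 7
  8a + 4b + 2c + d = -4
Solving the system yields a = -5, b = 6, c = 6, d = 0.
So f(s) = -5s^3 + 6s^2 + 6s.
Then f(0) = 0.

0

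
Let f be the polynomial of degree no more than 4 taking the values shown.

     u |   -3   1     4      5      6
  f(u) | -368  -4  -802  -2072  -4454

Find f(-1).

-2

Using the Lagrange interpolation formula with nodes -3, 1, 4, 5, 6:
  L_0(u) = (u - 1)(u - 4)(u - 5)(u - 6) / 2016
  L_1(u) = (u + 3)(u - 4)(u - 5)(u - 6) / -240
  L_2(u) = (u + 3)(u - 1)(u - 5)(u - 6) / 42
  L_3(u) = (u + 3)(u - 1)(u - 4)(u - 6) / -32
  L_4(u) = (u + 3)(u - 1)(u - 4)(u - 5) / 90
Then f(u) = -368·L_0(u) - 4·L_1(u) - 802·L_2(u) - 2072·L_3(u) - 4454·L_4(u).
Expanding and collecting terms gives f(u) = -4u⁴ + 3u³ + 3u² - 4u - 2.
Evaluating at u = -1: f(-1) = -2.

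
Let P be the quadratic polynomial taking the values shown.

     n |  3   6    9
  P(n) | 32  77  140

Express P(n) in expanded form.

P(n) = n^2 + 6n + 5

Using the Lagrange interpolation formula with nodes 3, 6, 9:
  L_0(n) = (n - 6)(n - 9) / 18
  L_1(n) = (n - 3)(n - 9) / -9
  L_2(n) = (n - 3)(n - 6) / 18
Then P(n) = 32·L_0(n) + 77·L_1(n) + 140·L_2(n).
Expanding and collecting terms gives P(n) = n^2 + 6n + 5.
Check: P(6) = 77. ✓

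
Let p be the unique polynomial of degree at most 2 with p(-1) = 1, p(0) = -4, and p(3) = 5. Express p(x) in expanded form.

p(x) = 2x^2 - 3x - 4

Write p(x) = ax^2 + bx + c. Substituting each data point gives a linear system:
  a - b + c = 1
  c = -4
  9a + 3b + c = 5
Solving the system yields a = 2, b = -3, c = -4.
So p(x) = 2x^2 - 3x - 4.
Check: p(0) = -4. ✓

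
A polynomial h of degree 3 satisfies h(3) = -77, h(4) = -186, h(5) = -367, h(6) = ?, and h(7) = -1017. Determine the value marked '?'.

-638

The 4 known points determine the degree-3 polynomial uniquely.
Write h(x) = ax^3 + bx^2 + cx + d. Substituting each data point gives a linear system:
  27a + 9b + 3c + d = -77
  64a + 16b + 4c + d = -186
  125a + 25b + 5c + d = -367
  343a + 49b + 7c + d = -1017
Solving the system yields a = -3, b = 0, c = 2, d = -2.
So h(x) = -3x³ + 2x - 2.
Then h(6) = -638.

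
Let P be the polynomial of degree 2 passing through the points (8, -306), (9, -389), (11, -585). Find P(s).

Write P(s) = as^2 + bs + c. Substituting each data point gives a linear system:
  64a + 8b + c = -306
  81a + 9b + c = -389
  121a + 11b + c = -585
Solving the system yields a = -5, b = 2, c = -2.
So P(s) = -5s² + 2s - 2.
Check: P(9) = -389. ✓

P(s) = -5s^2 + 2s - 2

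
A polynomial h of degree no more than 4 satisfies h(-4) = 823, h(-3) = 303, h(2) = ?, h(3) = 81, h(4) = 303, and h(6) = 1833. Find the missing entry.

13

The 5 known points determine the degree-4 polynomial uniquely.
Write h(s) = as^4 + bs^3 + cs^2 + ds + e. Substituting each data point gives a linear system:
  256a - 64b + 16c - 4d + e = 823
  81a - 27b + 9c - 3d + e = 303
  81a + 27b + 9c + 3d + e = 81
  256a + 64b + 16c + 4d + e = 303
  1296a + 216b + 36c + 6d + e = 1833
Solving the system yields a = 2, b = -4, c = 3, d = -1, e = 3.
So h(s) = 2s^4 - 4s^3 + 3s^2 - s + 3.
Then h(2) = 13.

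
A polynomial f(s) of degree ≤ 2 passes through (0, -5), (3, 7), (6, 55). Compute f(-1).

-1

Write f(s) = as^2 + bs + c. Substituting each data point gives a linear system:
  c = -5
  9a + 3b + c = 7
  36a + 6b + c = 55
Solving the system yields a = 2, b = -2, c = -5.
So f(s) = 2s² - 2s - 5.
Then f(-1) = -1.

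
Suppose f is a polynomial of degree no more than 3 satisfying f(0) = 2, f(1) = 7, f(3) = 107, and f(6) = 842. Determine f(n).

f(n) = 4n^3 - n^2 + 2n + 2

Write f(n) = an^3 + bn^2 + cn + d. Substituting each data point gives a linear system:
  d = 2
  a + b + c + d = 7
  27a + 9b + 3c + d = 107
  216a + 36b + 6c + d = 842
Solving the system yields a = 4, b = -1, c = 2, d = 2.
So f(n) = 4n³ - n² + 2n + 2.
Check: f(0) = 2. ✓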